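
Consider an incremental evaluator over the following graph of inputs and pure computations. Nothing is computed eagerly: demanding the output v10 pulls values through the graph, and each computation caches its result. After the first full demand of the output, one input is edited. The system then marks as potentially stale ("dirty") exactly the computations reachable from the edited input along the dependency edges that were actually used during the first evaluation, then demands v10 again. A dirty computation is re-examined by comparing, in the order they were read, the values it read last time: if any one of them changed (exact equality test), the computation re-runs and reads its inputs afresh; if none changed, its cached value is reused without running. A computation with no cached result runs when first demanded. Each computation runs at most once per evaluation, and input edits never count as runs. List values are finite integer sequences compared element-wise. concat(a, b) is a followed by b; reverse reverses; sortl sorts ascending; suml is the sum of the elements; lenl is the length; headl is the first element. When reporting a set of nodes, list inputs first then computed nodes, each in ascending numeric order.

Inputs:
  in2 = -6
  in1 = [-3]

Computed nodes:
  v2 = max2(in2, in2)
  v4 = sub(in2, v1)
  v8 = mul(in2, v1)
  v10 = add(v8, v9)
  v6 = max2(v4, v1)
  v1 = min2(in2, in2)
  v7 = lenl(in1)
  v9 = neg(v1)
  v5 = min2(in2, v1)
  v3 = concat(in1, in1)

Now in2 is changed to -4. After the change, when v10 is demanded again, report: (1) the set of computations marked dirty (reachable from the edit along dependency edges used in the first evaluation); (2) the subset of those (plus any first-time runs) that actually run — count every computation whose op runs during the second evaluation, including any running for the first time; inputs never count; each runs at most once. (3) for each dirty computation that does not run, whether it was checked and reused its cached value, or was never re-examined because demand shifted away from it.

Initial pass — values computed on the first demand:
  v1 = min2(-6, -6) = -6
  v8 = mul(-6, -6) = 36
  v9 = neg(-6) = 6
  v10 = add(36, 6) = 42

Second demand — change propagation:
  v1: re-runs because in2 -6->-4; in2 -6->-4; new result -4.
  v8: re-runs because in2 -6->-4; v1 -6->-4; new result 16.
  v9: re-runs because v1 -6->-4; new result 4.
  v10: re-runs because v8 36->16; v9 6->4; new result 20.

Dirty set: v1, v8, v9, v10.
Run set: v1, v8, v9, v10 (4 run).
All dirty computations ended up running.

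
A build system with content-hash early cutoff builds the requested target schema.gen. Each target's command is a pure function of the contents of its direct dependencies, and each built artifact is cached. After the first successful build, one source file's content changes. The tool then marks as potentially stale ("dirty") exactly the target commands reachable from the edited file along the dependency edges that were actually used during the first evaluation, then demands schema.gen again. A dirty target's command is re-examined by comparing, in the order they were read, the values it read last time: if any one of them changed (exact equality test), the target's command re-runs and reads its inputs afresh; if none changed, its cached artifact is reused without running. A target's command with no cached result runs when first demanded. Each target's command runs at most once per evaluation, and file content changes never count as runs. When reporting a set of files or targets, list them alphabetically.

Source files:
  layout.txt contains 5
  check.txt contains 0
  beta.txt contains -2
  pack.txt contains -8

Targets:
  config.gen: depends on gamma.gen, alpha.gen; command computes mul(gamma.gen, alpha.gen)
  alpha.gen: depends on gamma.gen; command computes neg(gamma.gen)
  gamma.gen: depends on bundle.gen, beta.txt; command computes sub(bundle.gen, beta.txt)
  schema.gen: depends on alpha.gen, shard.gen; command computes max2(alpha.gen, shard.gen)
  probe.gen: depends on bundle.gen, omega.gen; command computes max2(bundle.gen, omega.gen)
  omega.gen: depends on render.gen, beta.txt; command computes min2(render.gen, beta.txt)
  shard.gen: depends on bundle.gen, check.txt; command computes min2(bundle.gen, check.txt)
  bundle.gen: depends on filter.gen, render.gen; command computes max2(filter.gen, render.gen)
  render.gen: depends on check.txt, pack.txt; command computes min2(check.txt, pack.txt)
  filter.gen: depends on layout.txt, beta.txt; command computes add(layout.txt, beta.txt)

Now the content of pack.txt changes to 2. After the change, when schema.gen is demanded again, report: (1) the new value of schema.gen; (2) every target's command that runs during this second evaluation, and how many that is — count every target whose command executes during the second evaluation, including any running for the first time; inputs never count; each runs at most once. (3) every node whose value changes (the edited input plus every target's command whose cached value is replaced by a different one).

New value of schema.gen: 0.
Target commands that run: bundle.gen, render.gen — 2 in total.
Values that change: pack.txt, render.gen.
Key observation: the change is absorbed at bundle.gen — it re-runs but produces the same value, and the output's value is unchanged.

First evaluation (everything demanded from the output):
  filter.gen = add(5, -2) = 3
  render.gen = min2(0, -8) = -8
  bundle.gen = max2(3, -8) = 3
  gamma.gen = sub(3, -2) = 5
  alpha.gen = neg(5) = -5
  shard.gen = min2(3, 0) = 0
  schema.gen = max2(-5, 0) = 0

Propagation after the edit:
  render.gen: runs — pack.txt -8->2; result 0.
  bundle.gen: runs — render.gen -8->0; result 3 (same value as before).
  gamma.gen: checked — values it read are unchanged (bundle.gen unchanged, beta.txt unchanged); reused cached 5 without running.
  alpha.gen: checked — values it read are unchanged (gamma.gen unchanged); reused cached -5 without running.
  shard.gen: checked — values it read are unchanged (bundle.gen unchanged, check.txt unchanged); reused cached 0 without running.
  schema.gen: checked — values it read are unchanged (alpha.gen unchanged, shard.gen unchanged); reused cached 0 without running.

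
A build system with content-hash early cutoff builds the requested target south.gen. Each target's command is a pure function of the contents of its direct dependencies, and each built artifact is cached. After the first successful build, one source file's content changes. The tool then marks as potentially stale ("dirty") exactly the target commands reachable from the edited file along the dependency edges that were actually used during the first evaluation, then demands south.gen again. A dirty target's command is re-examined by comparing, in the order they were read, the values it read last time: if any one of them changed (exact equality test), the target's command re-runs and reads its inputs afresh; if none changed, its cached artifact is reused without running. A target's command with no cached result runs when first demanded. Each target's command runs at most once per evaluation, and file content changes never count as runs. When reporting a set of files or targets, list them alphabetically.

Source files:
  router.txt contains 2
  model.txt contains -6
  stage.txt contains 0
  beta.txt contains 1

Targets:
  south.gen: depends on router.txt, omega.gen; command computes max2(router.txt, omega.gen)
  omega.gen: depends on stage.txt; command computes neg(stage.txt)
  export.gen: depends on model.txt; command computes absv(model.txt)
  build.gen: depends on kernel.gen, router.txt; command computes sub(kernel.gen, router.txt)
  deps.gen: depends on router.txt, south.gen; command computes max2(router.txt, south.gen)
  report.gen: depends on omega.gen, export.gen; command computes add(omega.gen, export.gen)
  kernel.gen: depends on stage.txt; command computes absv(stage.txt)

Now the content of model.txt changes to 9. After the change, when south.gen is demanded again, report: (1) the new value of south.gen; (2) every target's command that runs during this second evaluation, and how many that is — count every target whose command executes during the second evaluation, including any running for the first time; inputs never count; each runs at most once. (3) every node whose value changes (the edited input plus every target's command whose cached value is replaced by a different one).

First evaluation (everything demanded from the output):
  omega.gen = neg(0) = 0
  south.gen = max2(2, 0) = 2

Propagation after the edit:
  model.txt feeds no computation that the output demands — nothing is marked dirty and nothing runs.

Key observation: model.txt is never demanded by the output, so the edit triggers no recomputation at all.

New value of south.gen: 2.
Target commands that run: none — 0 in total.
Values that change: model.txt.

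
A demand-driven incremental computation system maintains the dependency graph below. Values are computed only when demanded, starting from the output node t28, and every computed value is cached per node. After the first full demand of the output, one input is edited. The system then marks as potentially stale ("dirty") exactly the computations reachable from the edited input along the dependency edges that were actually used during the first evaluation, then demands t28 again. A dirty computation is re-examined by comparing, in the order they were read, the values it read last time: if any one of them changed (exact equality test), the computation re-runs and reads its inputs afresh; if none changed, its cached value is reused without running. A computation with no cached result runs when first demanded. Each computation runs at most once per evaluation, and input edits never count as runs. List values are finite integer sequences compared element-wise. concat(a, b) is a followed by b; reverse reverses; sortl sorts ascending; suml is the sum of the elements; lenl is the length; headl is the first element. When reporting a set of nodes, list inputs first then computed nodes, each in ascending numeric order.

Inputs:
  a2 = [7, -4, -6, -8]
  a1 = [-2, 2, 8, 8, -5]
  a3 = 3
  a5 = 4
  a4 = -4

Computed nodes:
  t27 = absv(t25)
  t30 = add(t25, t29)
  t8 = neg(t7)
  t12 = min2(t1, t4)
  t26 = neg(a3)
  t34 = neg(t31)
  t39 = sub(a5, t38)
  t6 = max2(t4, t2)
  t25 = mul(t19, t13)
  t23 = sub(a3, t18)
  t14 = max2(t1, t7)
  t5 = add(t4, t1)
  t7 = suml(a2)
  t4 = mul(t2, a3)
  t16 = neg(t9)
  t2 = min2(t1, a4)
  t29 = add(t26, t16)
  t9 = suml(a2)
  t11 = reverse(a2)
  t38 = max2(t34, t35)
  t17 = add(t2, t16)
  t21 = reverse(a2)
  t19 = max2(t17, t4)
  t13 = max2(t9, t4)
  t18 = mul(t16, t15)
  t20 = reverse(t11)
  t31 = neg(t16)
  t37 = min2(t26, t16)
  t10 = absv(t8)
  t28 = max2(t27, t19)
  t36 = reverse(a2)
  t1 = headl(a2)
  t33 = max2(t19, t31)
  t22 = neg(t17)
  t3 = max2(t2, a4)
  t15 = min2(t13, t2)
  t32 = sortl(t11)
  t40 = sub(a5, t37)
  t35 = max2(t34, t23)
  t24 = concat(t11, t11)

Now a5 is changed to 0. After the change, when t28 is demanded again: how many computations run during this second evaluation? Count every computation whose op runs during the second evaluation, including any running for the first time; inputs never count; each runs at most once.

Computations that run: none — 0 in total.
Key observation: a5 is never demanded by the output, so the edit triggers no recomputation at all.

First evaluation (everything demanded from the output):
  t1 = headl([7, -4, -6, -8]) = 7
  t2 = min2(7, -4) = -4
  t4 = mul(-4, 3) = -12
  t9 = suml([7, -4, -6, -8]) = -11
  t13 = max2(-11, -12) = -11
  t16 = neg(-11) = 11
  t17 = add(-4, 11) = 7
  t19 = max2(7, -12) = 7
  t25 = mul(7, -11) = -77
  t27 = absv(-77) = 77
  t28 = max2(77, 7) = 77

Propagation after the edit:
  a5 feeds no computation that the output demands — nothing is marked dirty and nothing runs.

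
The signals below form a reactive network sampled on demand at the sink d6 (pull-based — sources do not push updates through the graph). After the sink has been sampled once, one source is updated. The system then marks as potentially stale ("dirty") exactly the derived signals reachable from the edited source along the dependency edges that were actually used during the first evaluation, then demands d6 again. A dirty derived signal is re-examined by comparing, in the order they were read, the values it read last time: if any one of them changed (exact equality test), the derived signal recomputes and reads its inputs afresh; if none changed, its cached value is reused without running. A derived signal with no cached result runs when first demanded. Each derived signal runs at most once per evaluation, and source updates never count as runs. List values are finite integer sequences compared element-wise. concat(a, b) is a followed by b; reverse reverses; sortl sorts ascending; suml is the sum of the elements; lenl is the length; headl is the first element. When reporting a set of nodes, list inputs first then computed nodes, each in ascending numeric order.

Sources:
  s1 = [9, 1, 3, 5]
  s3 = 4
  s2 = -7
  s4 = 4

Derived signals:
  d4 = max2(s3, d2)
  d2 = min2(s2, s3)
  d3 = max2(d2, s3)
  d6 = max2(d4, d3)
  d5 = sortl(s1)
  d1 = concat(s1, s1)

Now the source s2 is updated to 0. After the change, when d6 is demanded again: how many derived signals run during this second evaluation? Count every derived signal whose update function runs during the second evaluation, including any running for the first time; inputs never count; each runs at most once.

Run set: d2, d3, d4 (3 run).
The important point: at d6 every value read last time is unchanged, so the dirty flag clears without a run.

Initial pass — values computed on the first demand:
  d2 = min2(-7, 4) = -7
  d3 = max2(-7, 4) = 4
  d4 = max2(4, -7) = 4
  d6 = max2(4, 4) = 4

Second demand — change propagation:
  d2: re-runs because s2 -7->0; new result 0.
  d3: re-runs because d2 -7->0; new result 4 (unchanged).
  d4: re-runs because d2 -7->0; new result 4 (unchanged).
  d6: re-examined; everything it read last time is the same (d4 unchanged, d3 unchanged) — cache 4 kept, no run.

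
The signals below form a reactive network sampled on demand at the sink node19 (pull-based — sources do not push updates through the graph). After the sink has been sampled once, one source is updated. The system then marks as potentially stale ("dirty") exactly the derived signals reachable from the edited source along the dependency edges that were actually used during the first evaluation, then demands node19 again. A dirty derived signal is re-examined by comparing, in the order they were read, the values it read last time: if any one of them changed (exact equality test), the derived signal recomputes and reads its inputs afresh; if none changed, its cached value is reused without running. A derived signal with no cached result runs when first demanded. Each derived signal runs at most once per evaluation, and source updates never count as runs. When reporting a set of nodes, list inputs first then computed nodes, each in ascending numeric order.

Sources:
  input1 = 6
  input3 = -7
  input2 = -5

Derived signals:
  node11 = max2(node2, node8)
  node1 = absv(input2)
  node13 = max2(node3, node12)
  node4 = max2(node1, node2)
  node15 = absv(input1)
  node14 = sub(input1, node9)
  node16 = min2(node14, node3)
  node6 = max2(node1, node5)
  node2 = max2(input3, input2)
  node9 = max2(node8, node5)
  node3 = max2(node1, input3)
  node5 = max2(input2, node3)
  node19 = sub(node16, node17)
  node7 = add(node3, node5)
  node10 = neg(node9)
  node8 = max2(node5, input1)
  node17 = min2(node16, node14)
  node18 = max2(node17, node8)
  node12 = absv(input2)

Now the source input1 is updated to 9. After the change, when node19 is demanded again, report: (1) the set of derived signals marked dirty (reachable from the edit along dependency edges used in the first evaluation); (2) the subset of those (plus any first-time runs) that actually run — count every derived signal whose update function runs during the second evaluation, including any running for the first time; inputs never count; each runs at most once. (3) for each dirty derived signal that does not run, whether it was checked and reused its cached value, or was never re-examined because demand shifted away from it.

Dirty set: node8, node9, node14, node16, node17, node19.
Run set: node8, node9, node14 (3 run).
Re-examined without running (cache reused): node16, node17, node19.
The important point: node14 recomputes to an identical value, and the output ends up unchanged.

Initial pass — values computed on the first demand:
  node1 = absv(-5) = 5
  node3 = max2(5, -7) = 5
  node5 = max2(-5, 5) = 5
  node8 = max2(5, 6) = 6
  node9 = max2(6, 5) = 6
  node14 = sub(6, 6) = 0
  node16 = min2(0, 5) = 0
  node17 = min2(0, 0) = 0
  node19 = sub(0, 0) = 0

Second demand — change propagation:
  node8: re-runs because input1 6->9; new result 9.
  node9: re-runs because node8 6->9; new result 9.
  node14: re-runs because input1 6->9; node9 6->9; new result 0 (unchanged).
  node16: re-examined; everything it read last time is the same (node14 unchanged, node3 unchanged) — cache 0 kept, no run.
  node17: re-examined; everything it read last time is the same (node16 unchanged, node14 unchanged) — cache 0 kept, no run.
  node19: re-examined; everything it read last time is the same (node16 unchanged, node17 unchanged) — cache 0 kept, no run.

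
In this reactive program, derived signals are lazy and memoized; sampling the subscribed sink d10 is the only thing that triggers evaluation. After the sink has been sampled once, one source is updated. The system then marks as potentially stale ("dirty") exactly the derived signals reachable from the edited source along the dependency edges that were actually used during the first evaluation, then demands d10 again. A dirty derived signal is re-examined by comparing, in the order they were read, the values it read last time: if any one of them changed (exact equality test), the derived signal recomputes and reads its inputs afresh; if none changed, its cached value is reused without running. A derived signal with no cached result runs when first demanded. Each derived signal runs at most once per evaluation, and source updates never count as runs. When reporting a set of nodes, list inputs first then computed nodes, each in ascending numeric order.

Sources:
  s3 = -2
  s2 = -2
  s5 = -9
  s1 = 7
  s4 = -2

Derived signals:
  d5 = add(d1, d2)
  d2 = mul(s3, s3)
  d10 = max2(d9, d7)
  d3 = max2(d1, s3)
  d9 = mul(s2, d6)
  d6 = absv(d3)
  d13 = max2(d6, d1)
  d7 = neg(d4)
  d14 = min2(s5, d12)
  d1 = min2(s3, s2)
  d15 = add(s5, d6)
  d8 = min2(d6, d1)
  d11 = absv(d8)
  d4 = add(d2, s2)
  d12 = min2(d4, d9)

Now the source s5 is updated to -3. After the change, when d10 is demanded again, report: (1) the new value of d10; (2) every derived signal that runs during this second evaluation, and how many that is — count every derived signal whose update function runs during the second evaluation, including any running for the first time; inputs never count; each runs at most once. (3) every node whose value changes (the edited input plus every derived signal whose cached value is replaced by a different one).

Demanding d10 again yields -2.
0 derived signals run: none.
The nodes whose values change: s5.
Note the shortcut — s5 feeds only undemanded nodes, so no recomputation happens.

First demand of the output computes:
  d1 = min2(-2, -2) = -2
  d2 = mul(-2, -2) = 4
  d3 = max2(-2, -2) = -2
  d4 = add(4, -2) = 2
  d6 = absv(-2) = 2
  d7 = neg(2) = -2
  d9 = mul(-2, 2) = -4
  d10 = max2(-4, -2) = -2

After the edit, cleaning proceeds:
  s5 only reaches undemanded nodes; the second demand re-runs nothing.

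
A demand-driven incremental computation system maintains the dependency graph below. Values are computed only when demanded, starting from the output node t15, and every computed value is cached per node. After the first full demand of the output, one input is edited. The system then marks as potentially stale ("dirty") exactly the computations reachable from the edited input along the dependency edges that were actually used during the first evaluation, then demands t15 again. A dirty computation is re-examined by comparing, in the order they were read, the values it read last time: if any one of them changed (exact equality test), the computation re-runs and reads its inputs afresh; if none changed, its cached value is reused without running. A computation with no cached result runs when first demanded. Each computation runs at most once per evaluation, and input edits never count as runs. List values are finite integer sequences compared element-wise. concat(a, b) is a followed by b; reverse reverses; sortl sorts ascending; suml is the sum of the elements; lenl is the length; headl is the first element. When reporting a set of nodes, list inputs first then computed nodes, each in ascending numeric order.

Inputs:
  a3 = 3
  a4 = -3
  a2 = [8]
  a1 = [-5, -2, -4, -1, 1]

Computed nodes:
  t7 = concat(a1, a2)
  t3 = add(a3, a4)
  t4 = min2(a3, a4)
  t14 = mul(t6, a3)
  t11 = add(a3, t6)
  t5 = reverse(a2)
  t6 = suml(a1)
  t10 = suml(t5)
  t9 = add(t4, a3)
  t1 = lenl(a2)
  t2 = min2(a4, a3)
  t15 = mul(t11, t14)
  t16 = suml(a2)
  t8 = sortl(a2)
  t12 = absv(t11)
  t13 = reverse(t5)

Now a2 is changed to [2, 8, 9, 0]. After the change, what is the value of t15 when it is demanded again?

First evaluation (everything demanded from the output):
  t6 = suml([-5, -2, -4, -1, 1]) = -11
  t11 = add(3, -11) = -8
  t14 = mul(-11, 3) = -33
  t15 = mul(-8, -33) = 264

Propagation after the edit:
  a2 feeds no computation that the output demands — nothing is marked dirty and nothing runs.

Key observation: a2 is never demanded by the output, so the edit triggers no recomputation at all.

New value of t15: 264.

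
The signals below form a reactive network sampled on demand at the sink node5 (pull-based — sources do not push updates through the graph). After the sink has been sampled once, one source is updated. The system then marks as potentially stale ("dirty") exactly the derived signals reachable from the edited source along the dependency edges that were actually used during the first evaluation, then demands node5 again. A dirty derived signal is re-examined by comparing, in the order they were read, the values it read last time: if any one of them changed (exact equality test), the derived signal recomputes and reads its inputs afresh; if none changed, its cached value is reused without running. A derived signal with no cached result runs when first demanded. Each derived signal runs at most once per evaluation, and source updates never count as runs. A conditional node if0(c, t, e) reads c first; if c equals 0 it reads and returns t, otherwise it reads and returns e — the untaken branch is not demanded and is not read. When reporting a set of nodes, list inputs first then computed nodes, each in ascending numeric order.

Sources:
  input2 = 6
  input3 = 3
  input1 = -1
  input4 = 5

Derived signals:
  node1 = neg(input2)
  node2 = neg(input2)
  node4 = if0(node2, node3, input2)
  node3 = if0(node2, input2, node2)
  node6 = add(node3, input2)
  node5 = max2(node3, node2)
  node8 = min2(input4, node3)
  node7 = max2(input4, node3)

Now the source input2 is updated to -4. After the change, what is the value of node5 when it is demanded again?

Initial pass — values computed on the first demand:
  node2 = neg(6) = -6
  node3 = if0(node2=-6 -> else branch node2) = -6
  node5 = max2(-6, -6) = -6

Second demand — change propagation:
  node2: re-runs because input2 6->-4; new result 4.
  node3: re-runs because node2 -6->4; node2 -6->4; new result 4.
  node5: re-runs because node3 -6->4; node2 -6->4; new result 4.

node5 now evaluates to 4.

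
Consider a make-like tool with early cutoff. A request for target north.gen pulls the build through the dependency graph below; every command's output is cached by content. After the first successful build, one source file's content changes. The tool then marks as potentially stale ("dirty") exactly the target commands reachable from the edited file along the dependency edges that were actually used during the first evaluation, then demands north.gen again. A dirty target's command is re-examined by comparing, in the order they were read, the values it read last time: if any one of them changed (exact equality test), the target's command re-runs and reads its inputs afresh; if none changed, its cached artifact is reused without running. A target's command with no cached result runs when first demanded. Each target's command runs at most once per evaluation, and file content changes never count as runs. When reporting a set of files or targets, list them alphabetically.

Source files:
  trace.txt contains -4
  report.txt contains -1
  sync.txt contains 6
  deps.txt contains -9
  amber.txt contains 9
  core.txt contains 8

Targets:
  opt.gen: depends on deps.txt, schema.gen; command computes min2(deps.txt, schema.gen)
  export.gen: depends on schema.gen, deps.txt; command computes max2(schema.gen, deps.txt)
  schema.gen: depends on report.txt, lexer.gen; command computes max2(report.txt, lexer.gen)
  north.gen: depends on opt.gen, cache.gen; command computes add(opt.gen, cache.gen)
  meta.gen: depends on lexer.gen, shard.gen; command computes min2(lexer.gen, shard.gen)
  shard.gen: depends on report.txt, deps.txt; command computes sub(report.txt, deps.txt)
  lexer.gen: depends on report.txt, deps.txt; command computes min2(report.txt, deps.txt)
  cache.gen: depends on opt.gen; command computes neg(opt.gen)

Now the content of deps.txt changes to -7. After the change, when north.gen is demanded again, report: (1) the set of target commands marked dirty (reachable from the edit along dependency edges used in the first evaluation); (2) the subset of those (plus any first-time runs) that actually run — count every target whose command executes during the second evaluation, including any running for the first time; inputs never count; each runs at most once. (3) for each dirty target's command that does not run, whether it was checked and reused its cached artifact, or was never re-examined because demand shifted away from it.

The edit dirties: cache.gen, lexer.gen, north.gen, opt.gen, schema.gen.
5 target commands run: cache.gen, lexer.gen, north.gen, opt.gen, schema.gen.
No dirty target's command escaped a run.

First demand of the output computes:
  lexer.gen = min2(-1, -9) = -9
  schema.gen = max2(-1, -9) = -1
  opt.gen = min2(-9, -1) = -9
  cache.gen = neg(-9) = 9
  north.gen = add(-9, 9) = 0

After the edit, cleaning proceeds:
  lexer.gen: a read changed (deps.txt -9->-7) — executes, giving -7.
  schema.gen: a read changed (lexer.gen -9->-7) — executes, giving -1 — identical to its old value.
  opt.gen: a read changed (deps.txt -9->-7) — executes, giving -7.
  cache.gen: a read changed (opt.gen -9->-7) — executes, giving 7.
  north.gen: a read changed (opt.gen -9->-7; cache.gen 9->7) — executes, giving 0 — identical to its old value.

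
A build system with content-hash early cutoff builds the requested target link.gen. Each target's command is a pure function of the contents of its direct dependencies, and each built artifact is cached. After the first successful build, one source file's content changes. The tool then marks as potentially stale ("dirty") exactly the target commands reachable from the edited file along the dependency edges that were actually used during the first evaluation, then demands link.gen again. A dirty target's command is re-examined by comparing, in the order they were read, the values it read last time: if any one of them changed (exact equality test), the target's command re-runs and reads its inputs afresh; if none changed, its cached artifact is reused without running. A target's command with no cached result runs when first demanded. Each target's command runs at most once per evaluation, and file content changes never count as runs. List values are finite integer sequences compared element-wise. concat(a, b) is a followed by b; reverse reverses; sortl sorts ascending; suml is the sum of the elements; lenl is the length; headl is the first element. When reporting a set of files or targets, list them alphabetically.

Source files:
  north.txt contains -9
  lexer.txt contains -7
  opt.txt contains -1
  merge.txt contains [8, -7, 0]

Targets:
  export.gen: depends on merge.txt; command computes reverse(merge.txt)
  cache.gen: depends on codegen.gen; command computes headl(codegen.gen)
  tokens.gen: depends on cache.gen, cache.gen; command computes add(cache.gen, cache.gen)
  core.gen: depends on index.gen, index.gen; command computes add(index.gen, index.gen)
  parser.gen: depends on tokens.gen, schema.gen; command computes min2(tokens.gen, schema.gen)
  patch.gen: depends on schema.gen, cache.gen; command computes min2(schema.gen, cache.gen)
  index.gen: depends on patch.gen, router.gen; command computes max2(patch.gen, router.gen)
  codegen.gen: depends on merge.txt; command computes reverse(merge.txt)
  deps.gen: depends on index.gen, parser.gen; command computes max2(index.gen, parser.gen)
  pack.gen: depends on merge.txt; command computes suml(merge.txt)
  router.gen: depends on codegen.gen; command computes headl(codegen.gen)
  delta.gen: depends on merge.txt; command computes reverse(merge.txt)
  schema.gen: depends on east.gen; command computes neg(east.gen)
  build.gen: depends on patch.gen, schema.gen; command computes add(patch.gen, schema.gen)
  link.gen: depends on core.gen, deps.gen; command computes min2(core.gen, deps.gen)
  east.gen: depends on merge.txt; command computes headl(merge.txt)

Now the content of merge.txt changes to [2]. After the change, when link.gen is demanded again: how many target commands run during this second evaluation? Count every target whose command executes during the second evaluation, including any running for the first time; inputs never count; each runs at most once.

Target commands that run: cache.gen, codegen.gen, core.gen, deps.gen, east.gen, index.gen, link.gen, parser.gen, patch.gen, router.gen, schema.gen, tokens.gen — 12 in total.

First evaluation (everything demanded from the output):
  codegen.gen = reverse([8, -7, 0]) = [0, -7, 8]
  cache.gen = headl([0, -7, 8]) = 0
  east.gen = headl([8, -7, 0]) = 8
  router.gen = headl([0, -7, 8]) = 0
  schema.gen = neg(8) = -8
  patch.gen = min2(-8, 0) = -8
  index.gen = max2(-8, 0) = 0
  core.gen = add(0, 0) = 0
  tokens.gen = add(0, 0) = 0
  parser.gen = min2(0, -8) = -8
  deps.gen = max2(0, -8) = 0
  link.gen = min2(0, 0) = 0

Propagation after the edit:
  codegen.gen: runs — merge.txt [8, -7, 0]->[2]; result [2].
  cache.gen: runs — codegen.gen [0, -7, 8]->[2]; result 2.
  east.gen: runs — merge.txt [8, -7, 0]->[2]; result 2.
  router.gen: runs — codegen.gen [0, -7, 8]->[2]; result 2.
  schema.gen: runs — east.gen 8->2; result -2.
  patch.gen: runs — schema.gen -8->-2; cache.gen 0->2; result -2.
  index.gen: runs — patch.gen -8->-2; router.gen 0->2; result 2.
  core.gen: runs — index.gen 0->2; index.gen 0->2; result 4.
  tokens.gen: runs — cache.gen 0->2; cache.gen 0->2; result 4.
  parser.gen: runs — tokens.gen 0->4; schema.gen -8->-2; result -2.
  deps.gen: runs — index.gen 0->2; parser.gen -8->-2; result 2.
  link.gen: runs — core.gen 0->4; deps.gen 0->2; result 2.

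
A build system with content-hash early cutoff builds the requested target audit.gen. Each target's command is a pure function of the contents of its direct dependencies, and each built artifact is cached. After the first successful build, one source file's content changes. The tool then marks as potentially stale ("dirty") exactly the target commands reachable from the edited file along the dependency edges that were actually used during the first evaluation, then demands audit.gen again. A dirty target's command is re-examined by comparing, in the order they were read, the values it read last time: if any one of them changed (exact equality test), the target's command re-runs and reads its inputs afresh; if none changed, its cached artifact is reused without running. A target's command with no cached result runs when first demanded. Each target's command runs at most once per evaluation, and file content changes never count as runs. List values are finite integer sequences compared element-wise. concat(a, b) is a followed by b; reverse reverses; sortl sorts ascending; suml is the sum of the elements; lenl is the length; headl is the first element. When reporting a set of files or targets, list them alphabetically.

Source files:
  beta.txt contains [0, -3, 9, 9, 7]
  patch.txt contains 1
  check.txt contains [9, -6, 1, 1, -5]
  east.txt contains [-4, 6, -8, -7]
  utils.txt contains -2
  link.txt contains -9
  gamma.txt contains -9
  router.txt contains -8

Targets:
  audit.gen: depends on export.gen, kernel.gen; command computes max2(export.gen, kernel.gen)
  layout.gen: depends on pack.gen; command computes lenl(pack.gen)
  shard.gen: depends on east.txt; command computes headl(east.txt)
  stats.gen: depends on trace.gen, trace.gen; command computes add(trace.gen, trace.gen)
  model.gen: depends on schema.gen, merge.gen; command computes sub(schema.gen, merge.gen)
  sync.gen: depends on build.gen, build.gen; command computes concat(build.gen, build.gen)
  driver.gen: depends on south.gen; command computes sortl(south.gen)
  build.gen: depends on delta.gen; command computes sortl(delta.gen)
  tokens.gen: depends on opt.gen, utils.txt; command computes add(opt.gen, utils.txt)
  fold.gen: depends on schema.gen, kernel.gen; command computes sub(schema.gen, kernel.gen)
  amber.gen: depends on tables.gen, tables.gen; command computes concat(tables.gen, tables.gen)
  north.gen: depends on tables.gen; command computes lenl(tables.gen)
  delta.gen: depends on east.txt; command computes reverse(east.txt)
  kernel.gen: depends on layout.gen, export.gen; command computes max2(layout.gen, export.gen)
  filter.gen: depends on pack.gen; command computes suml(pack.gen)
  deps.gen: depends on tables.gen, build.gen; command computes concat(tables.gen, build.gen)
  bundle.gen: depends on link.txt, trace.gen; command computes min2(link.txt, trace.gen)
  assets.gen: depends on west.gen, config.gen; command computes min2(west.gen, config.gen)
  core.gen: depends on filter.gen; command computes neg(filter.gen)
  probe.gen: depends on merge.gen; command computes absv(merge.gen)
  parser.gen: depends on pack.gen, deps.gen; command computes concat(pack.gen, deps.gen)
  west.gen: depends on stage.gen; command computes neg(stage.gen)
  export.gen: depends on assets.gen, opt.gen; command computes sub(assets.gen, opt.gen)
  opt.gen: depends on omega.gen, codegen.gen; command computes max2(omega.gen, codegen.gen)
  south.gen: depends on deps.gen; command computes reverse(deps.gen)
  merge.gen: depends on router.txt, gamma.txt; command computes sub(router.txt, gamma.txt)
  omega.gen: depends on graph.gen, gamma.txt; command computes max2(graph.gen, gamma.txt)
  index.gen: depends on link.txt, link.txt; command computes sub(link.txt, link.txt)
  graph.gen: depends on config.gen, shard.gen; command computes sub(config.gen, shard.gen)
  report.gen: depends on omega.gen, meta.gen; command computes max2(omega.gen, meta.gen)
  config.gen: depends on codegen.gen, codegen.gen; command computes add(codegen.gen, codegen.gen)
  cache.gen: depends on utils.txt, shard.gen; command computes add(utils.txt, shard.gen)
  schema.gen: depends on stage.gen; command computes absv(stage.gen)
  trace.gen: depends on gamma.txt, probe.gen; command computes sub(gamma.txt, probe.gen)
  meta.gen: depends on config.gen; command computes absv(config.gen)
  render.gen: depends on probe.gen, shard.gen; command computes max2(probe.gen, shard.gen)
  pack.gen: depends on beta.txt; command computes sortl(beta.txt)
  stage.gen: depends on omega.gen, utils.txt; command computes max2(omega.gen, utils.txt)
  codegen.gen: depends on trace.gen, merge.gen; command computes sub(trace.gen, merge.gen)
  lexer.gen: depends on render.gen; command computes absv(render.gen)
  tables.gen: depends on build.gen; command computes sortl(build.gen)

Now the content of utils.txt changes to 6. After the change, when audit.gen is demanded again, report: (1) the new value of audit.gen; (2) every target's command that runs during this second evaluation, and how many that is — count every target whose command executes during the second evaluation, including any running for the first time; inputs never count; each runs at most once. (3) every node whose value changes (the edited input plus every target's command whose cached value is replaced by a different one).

New value of audit.gen: 5.
Target commands that run: assets.gen, stage.gen, west.gen — 3 in total.
Values that change: stage.gen, utils.txt, west.gen.
Key observation: the change is absorbed at assets.gen — it re-runs but produces the same value, and the output's value is unchanged.

First evaluation (everything demanded from the output):
  merge.gen = sub(-8, -9) = 1
  pack.gen = sortl([0, -3, 9, 9, 7]) = [-3, 0, 7, 9, 9]
  layout.gen = lenl([-3, 0, 7, 9, 9]) = 5
  probe.gen = absv(1) = 1
  shard.gen = headl([-4, 6, -8, -7]) = -4
  trace.gen = sub(-9, 1) = -10
  codegen.gen = sub(-10, 1) = -11
  config.gen = add(-11, -11) = -22
  graph.gen = sub(-22, -4) = -18
  omega.gen = max2(-18, -9) = -9
  opt.gen = max2(-9, -11) = -9
  stage.gen = max2(-9, -2) = -2
  west.gen = neg(-2) = 2
  assets.gen = min2(2, -22) = -22
  export.gen = sub(-22, -9) = -13
  kernel.gen = max2(5, -13) = 5
  audit.gen = max2(-13, 5) = 5

Propagation after the edit:
  stage.gen: runs — utils.txt -2->6; result 6.
  west.gen: runs — stage.gen -2->6; result -6.
  assets.gen: runs — west.gen 2->-6; result -22 (same value as before).
  export.gen: checked — values it read are unchanged (assets.gen unchanged, opt.gen unchanged); reused cached -13 without running.
  kernel.gen: checked — values it read are unchanged (layout.gen unchanged, export.gen unchanged); reused cached 5 without running.
  audit.gen: checked — values it read are unchanged (export.gen unchanged, kernel.gen unchanged); reused cached 5 without running.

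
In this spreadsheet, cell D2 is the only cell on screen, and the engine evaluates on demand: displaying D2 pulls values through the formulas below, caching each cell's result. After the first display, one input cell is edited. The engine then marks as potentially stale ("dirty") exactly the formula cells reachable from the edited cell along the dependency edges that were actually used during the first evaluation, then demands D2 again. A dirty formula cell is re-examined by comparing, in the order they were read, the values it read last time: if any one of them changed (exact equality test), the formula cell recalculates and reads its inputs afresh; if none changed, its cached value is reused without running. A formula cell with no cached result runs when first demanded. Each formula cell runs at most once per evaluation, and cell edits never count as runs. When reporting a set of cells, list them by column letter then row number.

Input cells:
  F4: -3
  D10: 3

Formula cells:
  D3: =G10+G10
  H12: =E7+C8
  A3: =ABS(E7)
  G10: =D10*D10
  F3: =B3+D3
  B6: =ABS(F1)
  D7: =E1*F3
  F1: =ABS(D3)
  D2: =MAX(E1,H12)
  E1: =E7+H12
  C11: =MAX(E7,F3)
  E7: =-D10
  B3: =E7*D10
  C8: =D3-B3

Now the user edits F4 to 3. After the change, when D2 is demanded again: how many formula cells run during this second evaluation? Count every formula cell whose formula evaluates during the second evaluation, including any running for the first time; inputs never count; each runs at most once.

Initial pass — values computed on the first demand:
  E7 = -(3) = -3
  B3 = -3 * 3 = -9
  G10 = 3 * 3 = 9
  D3 = 9 + 9 = 18
  C8 = 18 - -9 = 27
  H12 = -3 + 27 = 24
  E1 = -3 + 24 = 21
  D2 = MAX(21, 24) = 24

Second demand — change propagation:
  no demanded computation ever read F4, so the edit dirties nothing and nothing runs.

The important point: nothing the output needs ever reads F4, so the edit is invisible to it.

Run set: none (0 run).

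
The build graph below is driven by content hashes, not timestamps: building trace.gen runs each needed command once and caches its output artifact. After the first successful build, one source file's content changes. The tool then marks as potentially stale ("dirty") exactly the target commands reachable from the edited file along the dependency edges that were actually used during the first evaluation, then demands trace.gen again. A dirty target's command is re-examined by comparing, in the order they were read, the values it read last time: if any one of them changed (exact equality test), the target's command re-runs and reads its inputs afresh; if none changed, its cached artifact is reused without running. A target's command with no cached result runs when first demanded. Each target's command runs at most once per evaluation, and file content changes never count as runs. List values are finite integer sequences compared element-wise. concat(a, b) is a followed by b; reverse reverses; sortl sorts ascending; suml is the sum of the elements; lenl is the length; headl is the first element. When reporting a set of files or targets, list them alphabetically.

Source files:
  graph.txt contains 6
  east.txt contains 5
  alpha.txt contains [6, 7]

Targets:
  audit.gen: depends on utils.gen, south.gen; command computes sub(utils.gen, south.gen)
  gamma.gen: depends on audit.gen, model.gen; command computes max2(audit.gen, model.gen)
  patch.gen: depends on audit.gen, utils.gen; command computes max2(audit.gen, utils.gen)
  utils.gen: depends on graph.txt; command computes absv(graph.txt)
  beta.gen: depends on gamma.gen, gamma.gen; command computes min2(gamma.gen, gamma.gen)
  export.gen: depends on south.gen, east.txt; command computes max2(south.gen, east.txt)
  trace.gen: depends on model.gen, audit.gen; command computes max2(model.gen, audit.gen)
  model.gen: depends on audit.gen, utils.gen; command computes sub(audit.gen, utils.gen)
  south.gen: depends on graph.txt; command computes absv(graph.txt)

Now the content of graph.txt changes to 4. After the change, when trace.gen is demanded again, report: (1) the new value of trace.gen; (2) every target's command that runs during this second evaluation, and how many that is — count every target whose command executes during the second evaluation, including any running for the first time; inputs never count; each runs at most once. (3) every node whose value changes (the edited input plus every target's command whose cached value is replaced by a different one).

trace.gen now evaluates to 0.
Run set: audit.gen, model.gen, south.gen, trace.gen, utils.gen (5 run).
Changed values: graph.txt, model.gen, south.gen, utils.gen.

Initial pass — values computed on the first demand:
  south.gen = absv(6) = 6
  utils.gen = absv(6) = 6
  audit.gen = sub(6, 6) = 0
  model.gen = sub(0, 6) = -6
  trace.gen = max2(-6, 0) = 0

Second demand — change propagation:
  south.gen: re-runs because graph.txt 6->4; new result 4.
  utils.gen: re-runs because graph.txt 6->4; new result 4.
  audit.gen: re-runs because utils.gen 6->4; south.gen 6->4; new result 0 (unchanged).
  model.gen: re-runs because utils.gen 6->4; new result -4.
  trace.gen: re-runs because model.gen -6->-4; new result 0 (unchanged).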